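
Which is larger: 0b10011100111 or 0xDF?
Convert 0b10011100111 (binary) → 1024 + 128 + 64 + 32 + 4 + 2 + 1 = 1255 (decimal)
Convert 0xDF (hexadecimal) → 13×16 + 15 = 223 (decimal)
Compare 1255 vs 223: larger = 1255
1255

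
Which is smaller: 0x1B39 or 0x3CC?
Convert 0x1B39 (hexadecimal) → 1×4096 + 11×256 + 3×16 + 9 = 6969 (decimal)
Convert 0x3CC (hexadecimal) → 3×256 + 12×16 + 12 = 972 (decimal)
Compare 6969 vs 972: smaller = 972
972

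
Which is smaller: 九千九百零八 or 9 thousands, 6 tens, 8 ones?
Convert 九千九百零八 (Chinese numeral) → 9×1000 + 9×100 + 8 = 9908 (decimal)
Convert 9 thousands, 6 tens, 8 ones (place-value notation) → 9×1000 + 6×10 + 8 = 9068 (decimal)
Compare 9908 vs 9068: smaller = 9068
9068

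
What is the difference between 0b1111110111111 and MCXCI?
Convert 0b1111110111111 (binary) → 4096 + 2048 + 1024 + 512 + 256 + 128 + 32 + 16 + 8 + 4 + 2 + 1 = 8127 (decimal)
Convert MCXCI (Roman numeral) → 1000 + 100 + 90 + 1 = 1191 (decimal)
Difference: |8127 - 1191| = 6936
6936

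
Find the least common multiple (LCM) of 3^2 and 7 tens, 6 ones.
Convert 3^2 (power) → 9 (decimal)
Convert 7 tens, 6 ones (place-value notation) → 7×10 + 6 = 76 (decimal)
Compute lcm(9, 76) = 684
684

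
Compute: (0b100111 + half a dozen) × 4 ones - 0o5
Convert 0b100111 (binary) → 32 + 4 + 2 + 1 = 39 (decimal)
Convert half a dozen (colloquial) → 6 (decimal)
Convert 4 ones (place-value notation) → 4 (decimal)
Convert 0o5 (octal) → 5 (decimal)
Expression in decimal: (39 + 6) × 4 - 5
Parentheses first: 39 + 6 = 45
Multiply: 45 × 4 = 180
Subtract: 180 - 5 = 175
175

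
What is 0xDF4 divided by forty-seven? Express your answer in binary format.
Convert 0xDF4 (hexadecimal) → 13×256 + 15×16 + 4 = 3572 (decimal)
Convert forty-seven (English words) → 47 (decimal)
Compute 3572 ÷ 47 = 76
Convert 76 (decimal) → 76 = 64 + 8 + 4 → 0b1001100 (binary)
0b1001100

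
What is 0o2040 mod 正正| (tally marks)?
Convert 0o2040 (octal) → 2×512 + 4×8 = 1056 (decimal)
Convert 正正| (tally marks) → 5 + 5 + 1 = 11 (decimal)
Compute 1056 mod 11 = 0
0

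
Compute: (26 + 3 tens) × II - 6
Convert 3 tens (place-value notation) → 3×10 = 30 (decimal)
Convert II (Roman numeral) → 1 + 1 = 2 (decimal)
Expression in decimal: (26 + 30) × 2 - 6
Parentheses first: 26 + 30 = 56
Multiply: 56 × 2 = 112
Subtract: 112 - 6 = 106
106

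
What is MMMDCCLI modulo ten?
Convert MMMDCCLI (Roman numeral) → 1000 + 1000 + 1000 + 500 + 100 + 100 + 50 + 1 = 3751 (decimal)
Convert ten (English words) → 10 (decimal)
Compute 3751 mod 10 = 1
1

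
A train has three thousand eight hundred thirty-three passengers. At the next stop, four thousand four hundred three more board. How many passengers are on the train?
Convert three thousand eight hundred thirty-three (English words) → 3×1000 + 8×100 + 33 = 3833 (decimal)
Convert four thousand four hundred three (English words) → 4×1000 + 4×100 + 3 = 4403 (decimal)
Compute 3833 + 4403 = 8236
8236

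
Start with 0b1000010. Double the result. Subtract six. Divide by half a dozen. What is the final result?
Convert 0b1000010 (binary) → 64 + 2 = 66 (decimal)
Start: 66
66 × 2 = 132
Convert six (English words) → 6 (decimal)
132 - 6 = 126
Convert half a dozen (colloquial) → 6 (decimal)
126 ÷ 6 = 21
21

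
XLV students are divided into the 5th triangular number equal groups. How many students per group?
Convert XLV (Roman numeral) → 40 + 5 = 45 (decimal)
Convert the 5th triangular number (triangular index) → 5×6/2 = 15 (decimal)
Compute 45 ÷ 15 = 3
3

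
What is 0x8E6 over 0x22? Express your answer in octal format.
Convert 0x8E6 (hexadecimal) → 8×256 + 14×16 + 6 = 2278 (decimal)
Convert 0x22 (hexadecimal) → 2×16 + 2 = 34 (decimal)
Compute 2278 ÷ 34 = 67
Convert 67 (decimal) → 67 = 1×64 + 3 → 0o103 (octal)
0o103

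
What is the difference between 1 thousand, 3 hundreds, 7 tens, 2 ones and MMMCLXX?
Convert 1 thousand, 3 hundreds, 7 tens, 2 ones (place-value notation) → 1×1000 + 3×100 + 7×10 + 2 = 1372 (decimal)
Convert MMMCLXX (Roman numeral) → 1000 + 1000 + 1000 + 100 + 50 + 10 + 10 = 3170 (decimal)
Difference: |1372 - 3170| = 1798
1798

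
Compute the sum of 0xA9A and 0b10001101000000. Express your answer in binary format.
Convert 0xA9A (hexadecimal) → 10×256 + 9×16 + 10 = 2714 (decimal)
Convert 0b10001101000000 (binary) → 8192 + 512 + 256 + 64 = 9024 (decimal)
Compute 2714 + 9024 = 11738
Convert 11738 (decimal) → 11738 = 8192 + 2048 + 1024 + 256 + 128 + 64 + 16 + 8 + 2 → 0b10110111011010 (binary)
0b10110111011010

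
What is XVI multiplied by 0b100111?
Convert XVI (Roman numeral) → 10 + 5 + 1 = 16 (decimal)
Convert 0b100111 (binary) → 32 + 4 + 2 + 1 = 39 (decimal)
Compute 16 × 39 = 624
624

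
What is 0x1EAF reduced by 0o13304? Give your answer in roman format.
Convert 0x1EAF (hexadecimal) → 1×4096 + 14×256 + 10×16 + 15 = 7855 (decimal)
Convert 0o13304 (octal) → 1×4096 + 3×512 + 3×64 + 4 = 5828 (decimal)
Compute 7855 - 5828 = 2027
Convert 2027 (decimal) → 2027 = 1000 + 1000 + 10 + 10 + 5 + 1 + 1 → MMXXVII (Roman numeral)
MMXXVII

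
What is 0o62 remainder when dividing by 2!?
Convert 0o62 (octal) → 6×8 + 2 = 50 (decimal)
Convert 2! (factorial) → 2 (decimal)
Compute 50 mod 2 = 0
0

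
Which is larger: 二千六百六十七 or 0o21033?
Convert 二千六百六十七 (Chinese numeral) → 2×1000 + 6×100 + 6×10 + 7 = 2667 (decimal)
Convert 0o21033 (octal) → 2×4096 + 1×512 + 3×8 + 3 = 8731 (decimal)
Compare 2667 vs 8731: larger = 8731
8731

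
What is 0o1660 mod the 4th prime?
Convert 0o1660 (octal) → 1×512 + 6×64 + 6×8 = 944 (decimal)
Convert the 4th prime (prime index) → 7 (decimal)
Compute 944 mod 7 = 6
6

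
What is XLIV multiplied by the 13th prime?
Convert XLIV (Roman numeral) → 40 + 4 = 44 (decimal)
Convert the 13th prime (prime index) → 41 (decimal)
Compute 44 × 41 = 1804
1804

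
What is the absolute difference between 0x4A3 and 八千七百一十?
Convert 0x4A3 (hexadecimal) → 4×256 + 10×16 + 3 = 1187 (decimal)
Convert 八千七百一十 (Chinese numeral) → 8×1000 + 7×100 + 1×10 = 8710 (decimal)
Compute |1187 - 8710| = 7523
7523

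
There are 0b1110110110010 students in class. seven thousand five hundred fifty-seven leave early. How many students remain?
Convert 0b1110110110010 (binary) → 4096 + 2048 + 1024 + 256 + 128 + 32 + 16 + 2 = 7602 (decimal)
Convert seven thousand five hundred fifty-seven (English words) → 7×1000 + 5×100 + 57 = 7557 (decimal)
Compute 7602 - 7557 = 45
45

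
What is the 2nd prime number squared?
The 2nd prime number = 3
Compute 3² = 3 × 3 = 9
9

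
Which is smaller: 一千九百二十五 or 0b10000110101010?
Convert 一千九百二十五 (Chinese numeral) → 1×1000 + 9×100 + 2×10 + 5 = 1925 (decimal)
Convert 0b10000110101010 (binary) → 8192 + 256 + 128 + 32 + 8 + 2 = 8618 (decimal)
Compare 1925 vs 8618: smaller = 1925
1925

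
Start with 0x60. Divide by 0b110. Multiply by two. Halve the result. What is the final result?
Convert 0x60 (hexadecimal) → 6×16 = 96 (decimal)
Start: 96
Convert 0b110 (binary) → 4 + 2 = 6 (decimal)
96 ÷ 6 = 16
Convert two (English words) → 2 (decimal)
16 × 2 = 32
32 ÷ 2 = 16
16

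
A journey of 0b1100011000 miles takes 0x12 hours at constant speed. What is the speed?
Convert 0b1100011000 (binary) → 512 + 256 + 16 + 8 = 792 (decimal)
Convert 0x12 (hexadecimal) → 1×16 + 2 = 18 (decimal)
Compute 792 ÷ 18 = 44
44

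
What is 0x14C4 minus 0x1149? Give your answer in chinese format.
Convert 0x14C4 (hexadecimal) → 1×4096 + 4×256 + 12×16 + 4 = 5316 (decimal)
Convert 0x1149 (hexadecimal) → 1×4096 + 1×256 + 4×16 + 9 = 4425 (decimal)
Compute 5316 - 4425 = 891
Convert 891 (decimal) → 891 = 8×100 + 9×10 + 1 → 八百九十一 (Chinese numeral)
八百九十一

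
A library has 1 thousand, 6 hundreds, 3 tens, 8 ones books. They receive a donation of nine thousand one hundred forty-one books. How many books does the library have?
Convert 1 thousand, 6 hundreds, 3 tens, 8 ones (place-value notation) → 1×1000 + 6×100 + 3×10 + 8 = 1638 (decimal)
Convert nine thousand one hundred forty-one (English words) → 9×1000 + 1×100 + 41 = 9141 (decimal)
Compute 1638 + 9141 = 10779
10779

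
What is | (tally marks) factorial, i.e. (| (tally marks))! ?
Convert | (tally marks) → 1 (decimal)
Compute 1! = 1
1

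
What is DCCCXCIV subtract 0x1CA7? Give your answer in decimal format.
Convert DCCCXCIV (Roman numeral) → 500 + 100 + 100 + 100 + 90 + 4 = 894 (decimal)
Convert 0x1CA7 (hexadecimal) → 1×4096 + 12×256 + 10×16 + 7 = 7335 (decimal)
Compute 894 - 7335 = -6441
-6441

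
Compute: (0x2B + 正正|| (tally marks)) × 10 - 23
Convert 0x2B (hexadecimal) → 2×16 + 11 = 43 (decimal)
Convert 正正|| (tally marks) → 5 + 5 + 2 = 12 (decimal)
Expression in decimal: (43 + 12) × 10 - 23
Parentheses first: 43 + 12 = 55
Multiply: 55 × 10 = 550
Subtract: 550 - 23 = 527
527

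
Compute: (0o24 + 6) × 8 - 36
Convert 0o24 (octal) → 2×8 + 4 = 20 (decimal)
Expression in decimal: (20 + 6) × 8 - 36
Parentheses first: 20 + 6 = 26
Multiply: 26 × 8 = 208
Subtract: 208 - 36 = 172
172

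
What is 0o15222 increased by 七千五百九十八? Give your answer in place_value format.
Convert 0o15222 (octal) → 1×4096 + 5×512 + 2×64 + 2×8 + 2 = 6802 (decimal)
Convert 七千五百九十八 (Chinese numeral) → 7×1000 + 5×100 + 9×10 + 8 = 7598 (decimal)
Compute 6802 + 7598 = 14400
Convert 14400 (decimal) → 14400 = 14×1000 + 4×100 → 14 thousands, 4 hundreds (place-value notation)
14 thousands, 4 hundreds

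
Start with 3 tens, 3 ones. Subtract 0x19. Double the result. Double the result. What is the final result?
Convert 3 tens, 3 ones (place-value notation) → 3×10 + 3 = 33 (decimal)
Start: 33
Convert 0x19 (hexadecimal) → 1×16 + 9 = 25 (decimal)
33 - 25 = 8
8 × 2 = 16
16 × 2 = 32
32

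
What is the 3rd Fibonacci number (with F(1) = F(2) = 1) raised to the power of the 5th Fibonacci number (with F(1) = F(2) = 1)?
Convert the 3rd Fibonacci number (with F(1) = F(2) = 1) (Fibonacci index) → 1, 1, 2 → 2 (decimal)
Convert the 5th Fibonacci number (with F(1) = F(2) = 1) (Fibonacci index) → 1, 1, 2, 3, 5 → 5 (decimal)
Compute 2 ^ 5 = 32
32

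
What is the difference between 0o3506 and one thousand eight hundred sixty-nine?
Convert 0o3506 (octal) → 3×512 + 5×64 + 6 = 1862 (decimal)
Convert one thousand eight hundred sixty-nine (English words) → 1×1000 + 8×100 + 69 = 1869 (decimal)
Difference: |1862 - 1869| = 7
7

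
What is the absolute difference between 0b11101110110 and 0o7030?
Convert 0b11101110110 (binary) → 1024 + 512 + 256 + 64 + 32 + 16 + 4 + 2 = 1910 (decimal)
Convert 0o7030 (octal) → 7×512 + 3×8 = 3608 (decimal)
Compute |1910 - 3608| = 1698
1698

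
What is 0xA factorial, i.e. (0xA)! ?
Convert 0xA (hexadecimal) → 10 (decimal)
Compute 10! = 3628800
3628800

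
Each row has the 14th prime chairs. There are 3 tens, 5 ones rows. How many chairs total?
Convert the 14th prime (prime index) → 43 (decimal)
Convert 3 tens, 5 ones (place-value notation) → 3×10 + 5 = 35 (decimal)
Compute 43 × 35 = 1505
1505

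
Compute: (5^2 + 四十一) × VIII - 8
Convert 5^2 (power) → 25 (decimal)
Convert 四十一 (Chinese numeral) → 4×10 + 1 = 41 (decimal)
Convert VIII (Roman numeral) → 5 + 1 + 1 + 1 = 8 (decimal)
Expression in decimal: (25 + 41) × 8 - 8
Parentheses first: 25 + 41 = 66
Multiply: 66 × 8 = 528
Subtract: 528 - 8 = 520
520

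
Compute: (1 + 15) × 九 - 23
Convert 九 (Chinese numeral) → 9 (decimal)
Expression in decimal: (1 + 15) × 9 - 23
Parentheses first: 1 + 15 = 16
Multiply: 16 × 9 = 144
Subtract: 144 - 23 = 121
121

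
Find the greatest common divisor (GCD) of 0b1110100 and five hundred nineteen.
Convert 0b1110100 (binary) → 64 + 32 + 16 + 4 = 116 (decimal)
Convert five hundred nineteen (English words) → 5×100 + 19 = 519 (decimal)
Compute gcd(116, 519) = 1
1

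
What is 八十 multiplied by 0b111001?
Convert 八十 (Chinese numeral) → 8×10 = 80 (decimal)
Convert 0b111001 (binary) → 32 + 16 + 8 + 1 = 57 (decimal)
Compute 80 × 57 = 4560
4560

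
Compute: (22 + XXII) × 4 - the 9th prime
Convert XXII (Roman numeral) → 10 + 10 + 1 + 1 = 22 (decimal)
Convert the 9th prime (prime index) → 23 (decimal)
Expression in decimal: (22 + 22) × 4 - 23
Parentheses first: 22 + 22 = 44
Multiply: 44 × 4 = 176
Subtract: 176 - 23 = 153
153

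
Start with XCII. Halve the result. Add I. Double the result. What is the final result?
Convert XCII (Roman numeral) → 90 + 1 + 1 = 92 (decimal)
Start: 92
92 ÷ 2 = 46
Convert I (Roman numeral) → 1 (decimal)
46 + 1 = 47
47 × 2 = 94
94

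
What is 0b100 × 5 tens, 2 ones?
Convert 0b100 (binary) → 4 (decimal)
Convert 5 tens, 2 ones (place-value notation) → 5×10 + 2 = 52 (decimal)
Compute 4 × 52 = 208
208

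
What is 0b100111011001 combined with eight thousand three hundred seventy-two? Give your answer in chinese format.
Convert 0b100111011001 (binary) → 2048 + 256 + 128 + 64 + 16 + 8 + 1 = 2521 (decimal)
Convert eight thousand three hundred seventy-two (English words) → 8×1000 + 3×100 + 72 = 8372 (decimal)
Compute 2521 + 8372 = 10893
Convert 10893 (decimal) → 10893 = 1×10000 + 8×100 + 9×10 + 3 → 一万零八百九十三 (Chinese numeral)
一万零八百九十三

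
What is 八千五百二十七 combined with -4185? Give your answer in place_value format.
Convert 八千五百二十七 (Chinese numeral) → 8×1000 + 5×100 + 2×10 + 7 = 8527 (decimal)
Compute 8527 + -4185 = 4342
Convert 4342 (decimal) → 4342 = 4×1000 + 3×100 + 4×10 + 2 → 4 thousands, 3 hundreds, 4 tens, 2 ones (place-value notation)
4 thousands, 3 hundreds, 4 tens, 2 ones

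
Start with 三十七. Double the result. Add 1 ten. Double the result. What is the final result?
Convert 三十七 (Chinese numeral) → 3×10 + 7 = 37 (decimal)
Start: 37
37 × 2 = 74
Convert 1 ten (place-value notation) → 1×10 = 10 (decimal)
74 + 10 = 84
84 × 2 = 168
168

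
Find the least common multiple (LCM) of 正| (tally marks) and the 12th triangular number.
Convert 正| (tally marks) → 5 + 1 = 6 (decimal)
Convert the 12th triangular number (triangular index) → 12×13/2 = 78 (decimal)
Compute lcm(6, 78) = 78
78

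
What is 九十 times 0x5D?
Convert 九十 (Chinese numeral) → 9×10 = 90 (decimal)
Convert 0x5D (hexadecimal) → 5×16 + 13 = 93 (decimal)
Compute 90 × 93 = 8370
8370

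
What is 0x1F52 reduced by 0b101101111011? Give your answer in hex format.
Convert 0x1F52 (hexadecimal) → 1×4096 + 15×256 + 5×16 + 2 = 8018 (decimal)
Convert 0b101101111011 (binary) → 2048 + 512 + 256 + 64 + 32 + 16 + 8 + 2 + 1 = 2939 (decimal)
Compute 8018 - 2939 = 5079
Convert 5079 (decimal) → 5079 = 1×4096 + 3×256 + 13×16 + 7 → 0x13D7 (hexadecimal)
0x13D7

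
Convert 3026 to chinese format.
Convert 3026 (decimal) → 3026 = 3×1000 + 2×10 + 6 → 三千零二十六 (Chinese numeral)
三千零二十六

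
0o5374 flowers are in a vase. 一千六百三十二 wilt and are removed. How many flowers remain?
Convert 0o5374 (octal) → 5×512 + 3×64 + 7×8 + 4 = 2812 (decimal)
Convert 一千六百三十二 (Chinese numeral) → 1×1000 + 6×100 + 3×10 + 2 = 1632 (decimal)
Compute 2812 - 1632 = 1180
1180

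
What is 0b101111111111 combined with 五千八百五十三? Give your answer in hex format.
Convert 0b101111111111 (binary) → 2048 + 512 + 256 + 128 + 64 + 32 + 16 + 8 + 4 + 2 + 1 = 3071 (decimal)
Convert 五千八百五十三 (Chinese numeral) → 5×1000 + 8×100 + 5×10 + 3 = 5853 (decimal)
Compute 3071 + 5853 = 8924
Convert 8924 (decimal) → 8924 = 2×4096 + 2×256 + 13×16 + 12 → 0x22DC (hexadecimal)
0x22DC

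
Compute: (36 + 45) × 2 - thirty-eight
Convert thirty-eight (English words) → 38 (decimal)
Expression in decimal: (36 + 45) × 2 - 38
Parentheses first: 36 + 45 = 81
Multiply: 81 × 2 = 162
Subtract: 162 - 38 = 124
124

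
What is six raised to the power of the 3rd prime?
Convert six (English words) → 6 (decimal)
Convert the 3rd prime (prime index) → 5 (decimal)
Compute 6 ^ 5 = 7776
7776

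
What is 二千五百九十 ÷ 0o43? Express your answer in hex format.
Convert 二千五百九十 (Chinese numeral) → 2×1000 + 5×100 + 9×10 = 2590 (decimal)
Convert 0o43 (octal) → 4×8 + 3 = 35 (decimal)
Compute 2590 ÷ 35 = 74
Convert 74 (decimal) → 74 = 4×16 + 10 → 0x4A (hexadecimal)
0x4A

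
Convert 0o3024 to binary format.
Convert 0o3024 (octal) → 3×512 + 2×8 + 4 = 1556 (decimal)
Convert 1556 (decimal) → 1556 = 1024 + 512 + 16 + 4 → 0b11000010100 (binary)
0b11000010100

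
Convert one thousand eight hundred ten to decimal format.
Convert one thousand eight hundred ten (English words) → 1×1000 + 8×100 + 10 = 1810 (decimal)
1810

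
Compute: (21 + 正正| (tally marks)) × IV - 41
Convert 正正| (tally marks) → 5 + 5 + 1 = 11 (decimal)
Convert IV (Roman numeral) → 4 (decimal)
Expression in decimal: (21 + 11) × 4 - 41
Parentheses first: 21 + 11 = 32
Multiply: 32 × 4 = 128
Subtract: 128 - 41 = 87
87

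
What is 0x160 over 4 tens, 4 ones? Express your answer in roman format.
Convert 0x160 (hexadecimal) → 1×256 + 6×16 = 352 (decimal)
Convert 4 tens, 4 ones (place-value notation) → 4×10 + 4 = 44 (decimal)
Compute 352 ÷ 44 = 8
Convert 8 (decimal) → 8 = 5 + 1 + 1 + 1 → VIII (Roman numeral)
VIII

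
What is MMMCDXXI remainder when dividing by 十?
Convert MMMCDXXI (Roman numeral) → 1000 + 1000 + 1000 + 400 + 10 + 10 + 1 = 3421 (decimal)
Convert 十 (Chinese numeral) → 1×10 = 10 (decimal)
Compute 3421 mod 10 = 1
1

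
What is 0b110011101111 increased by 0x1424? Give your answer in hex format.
Convert 0b110011101111 (binary) → 2048 + 1024 + 128 + 64 + 32 + 8 + 4 + 2 + 1 = 3311 (decimal)
Convert 0x1424 (hexadecimal) → 1×4096 + 4×256 + 2×16 + 4 = 5156 (decimal)
Compute 3311 + 5156 = 8467
Convert 8467 (decimal) → 8467 = 2×4096 + 1×256 + 1×16 + 3 → 0x2113 (hexadecimal)
0x2113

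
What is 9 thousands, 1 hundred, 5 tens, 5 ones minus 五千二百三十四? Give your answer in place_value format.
Convert 9 thousands, 1 hundred, 5 tens, 5 ones (place-value notation) → 9×1000 + 1×100 + 5×10 + 5 = 9155 (decimal)
Convert 五千二百三十四 (Chinese numeral) → 5×1000 + 2×100 + 3×10 + 4 = 5234 (decimal)
Compute 9155 - 5234 = 3921
Convert 3921 (decimal) → 3921 = 3×1000 + 9×100 + 2×10 + 1 → 3 thousands, 9 hundreds, 2 tens, 1 one (place-value notation)
3 thousands, 9 hundreds, 2 tens, 1 one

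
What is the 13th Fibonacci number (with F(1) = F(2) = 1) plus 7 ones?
The 13th Fibonacci number (with F(1) = F(2) = 1): 1, 1, 2, 3, 5, 8, 13, 21, 34, 55, 89, 144, 233 → 233
Convert 7 ones (place-value notation) → 7 (decimal)
Compute 233 + 7 = 240
240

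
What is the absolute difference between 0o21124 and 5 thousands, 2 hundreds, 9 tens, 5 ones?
Convert 0o21124 (octal) → 2×4096 + 1×512 + 1×64 + 2×8 + 4 = 8788 (decimal)
Convert 5 thousands, 2 hundreds, 9 tens, 5 ones (place-value notation) → 5×1000 + 2×100 + 9×10 + 5 = 5295 (decimal)
Compute |8788 - 5295| = 3493
3493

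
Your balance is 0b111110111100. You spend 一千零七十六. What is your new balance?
Convert 0b111110111100 (binary) → 2048 + 1024 + 512 + 256 + 128 + 32 + 16 + 8 + 4 = 4028 (decimal)
Convert 一千零七十六 (Chinese numeral) → 1×1000 + 7×10 + 6 = 1076 (decimal)
Compute 4028 - 1076 = 2952
2952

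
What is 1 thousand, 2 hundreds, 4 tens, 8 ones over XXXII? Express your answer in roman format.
Convert 1 thousand, 2 hundreds, 4 tens, 8 ones (place-value notation) → 1×1000 + 2×100 + 4×10 + 8 = 1248 (decimal)
Convert XXXII (Roman numeral) → 10 + 10 + 10 + 1 + 1 = 32 (decimal)
Compute 1248 ÷ 32 = 39
Convert 39 (decimal) → 39 = 10 + 10 + 10 + 9 → XXXIX (Roman numeral)
XXXIX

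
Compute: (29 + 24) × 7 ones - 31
Convert 7 ones (place-value notation) → 7 (decimal)
Expression in decimal: (29 + 24) × 7 - 31
Parentheses first: 29 + 24 = 53
Multiply: 53 × 7 = 371
Subtract: 371 - 31 = 340
340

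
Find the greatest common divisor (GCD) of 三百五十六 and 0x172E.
Convert 三百五十六 (Chinese numeral) → 3×100 + 5×10 + 6 = 356 (decimal)
Convert 0x172E (hexadecimal) → 1×4096 + 7×256 + 2×16 + 14 = 5934 (decimal)
Compute gcd(356, 5934) = 2
2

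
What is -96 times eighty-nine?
Convert eighty-nine (English words) → 89 (decimal)
Compute -96 × 89 = -8544
-8544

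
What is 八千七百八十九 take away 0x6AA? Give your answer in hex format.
Convert 八千七百八十九 (Chinese numeral) → 8×1000 + 7×100 + 8×10 + 9 = 8789 (decimal)
Convert 0x6AA (hexadecimal) → 6×256 + 10×16 + 10 = 1706 (decimal)
Compute 8789 - 1706 = 7083
Convert 7083 (decimal) → 7083 = 1×4096 + 11×256 + 10×16 + 11 → 0x1BAB (hexadecimal)
0x1BAB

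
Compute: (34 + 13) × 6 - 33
Parentheses first: 34 + 13 = 47
Multiply: 47 × 6 = 282
Subtract: 282 - 33 = 249
249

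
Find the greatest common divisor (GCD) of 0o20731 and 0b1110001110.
Convert 0o20731 (octal) → 2×4096 + 7×64 + 3×8 + 1 = 8665 (decimal)
Convert 0b1110001110 (binary) → 512 + 256 + 128 + 8 + 4 + 2 = 910 (decimal)
Compute gcd(8665, 910) = 5
5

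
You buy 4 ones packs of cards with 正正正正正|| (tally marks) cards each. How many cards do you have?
Convert 正正正正正|| (tally marks) → 5 + 5 + 5 + 5 + 5 + 2 = 27 (decimal)
Convert 4 ones (place-value notation) → 4 (decimal)
Compute 27 × 4 = 108
108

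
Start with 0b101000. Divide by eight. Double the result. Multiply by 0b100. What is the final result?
Convert 0b101000 (binary) → 32 + 8 = 40 (decimal)
Start: 40
Convert eight (English words) → 8 (decimal)
40 ÷ 8 = 5
5 × 2 = 10
Convert 0b100 (binary) → 4 (decimal)
10 × 4 = 40
40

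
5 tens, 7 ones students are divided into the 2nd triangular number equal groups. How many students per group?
Convert 5 tens, 7 ones (place-value notation) → 5×10 + 7 = 57 (decimal)
Convert the 2nd triangular number (triangular index) → 2×3/2 = 3 (decimal)
Compute 57 ÷ 3 = 19
19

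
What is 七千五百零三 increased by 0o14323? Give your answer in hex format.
Convert 七千五百零三 (Chinese numeral) → 7×1000 + 5×100 + 3 = 7503 (decimal)
Convert 0o14323 (octal) → 1×4096 + 4×512 + 3×64 + 2×8 + 3 = 6355 (decimal)
Compute 7503 + 6355 = 13858
Convert 13858 (decimal) → 13858 = 3×4096 + 6×256 + 2×16 + 2 → 0x3622 (hexadecimal)
0x3622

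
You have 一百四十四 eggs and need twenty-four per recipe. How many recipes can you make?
Convert 一百四十四 (Chinese numeral) → 1×100 + 4×10 + 4 = 144 (decimal)
Convert twenty-four (English words) → 24 (decimal)
Compute 144 ÷ 24 = 6
6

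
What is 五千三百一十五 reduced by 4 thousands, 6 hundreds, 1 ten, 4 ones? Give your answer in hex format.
Convert 五千三百一十五 (Chinese numeral) → 5×1000 + 3×100 + 1×10 + 5 = 5315 (decimal)
Convert 4 thousands, 6 hundreds, 1 ten, 4 ones (place-value notation) → 4×1000 + 6×100 + 1×10 + 4 = 4614 (decimal)
Compute 5315 - 4614 = 701
Convert 701 (decimal) → 701 = 2×256 + 11×16 + 13 → 0x2BD (hexadecimal)
0x2BD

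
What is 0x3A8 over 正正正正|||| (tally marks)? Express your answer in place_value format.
Convert 0x3A8 (hexadecimal) → 3×256 + 10×16 + 8 = 936 (decimal)
Convert 正正正正|||| (tally marks) → 5 + 5 + 5 + 5 + 4 = 24 (decimal)
Compute 936 ÷ 24 = 39
Convert 39 (decimal) → 39 = 3×10 + 9 → 3 tens, 9 ones (place-value notation)
3 tens, 9 ones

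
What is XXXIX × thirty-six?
Convert XXXIX (Roman numeral) → 10 + 10 + 10 + 9 = 39 (decimal)
Convert thirty-six (English words) → 36 (decimal)
Compute 39 × 36 = 1404
1404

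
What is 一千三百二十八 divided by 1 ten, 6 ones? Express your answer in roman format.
Convert 一千三百二十八 (Chinese numeral) → 1×1000 + 3×100 + 2×10 + 8 = 1328 (decimal)
Convert 1 ten, 6 ones (place-value notation) → 1×10 + 6 = 16 (decimal)
Compute 1328 ÷ 16 = 83
Convert 83 (decimal) → 83 = 50 + 10 + 10 + 10 + 1 + 1 + 1 → LXXXIII (Roman numeral)
LXXXIII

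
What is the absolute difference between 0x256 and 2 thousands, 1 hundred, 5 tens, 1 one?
Convert 0x256 (hexadecimal) → 2×256 + 5×16 + 6 = 598 (decimal)
Convert 2 thousands, 1 hundred, 5 tens, 1 one (place-value notation) → 2×1000 + 1×100 + 5×10 + 1 = 2151 (decimal)
Compute |598 - 2151| = 1553
1553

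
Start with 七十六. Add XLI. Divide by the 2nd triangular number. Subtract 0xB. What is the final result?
Convert 七十六 (Chinese numeral) → 7×10 + 6 = 76 (decimal)
Start: 76
Convert XLI (Roman numeral) → 40 + 1 = 41 (decimal)
76 + 41 = 117
Convert the 2nd triangular number (triangular index) → 2×3/2 = 3 (decimal)
117 ÷ 3 = 39
Convert 0xB (hexadecimal) → 11 (decimal)
39 - 11 = 28
28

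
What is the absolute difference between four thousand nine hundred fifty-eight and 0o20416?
Convert four thousand nine hundred fifty-eight (English words) → 4×1000 + 9×100 + 58 = 4958 (decimal)
Convert 0o20416 (octal) → 2×4096 + 4×64 + 1×8 + 6 = 8462 (decimal)
Compute |4958 - 8462| = 3504
3504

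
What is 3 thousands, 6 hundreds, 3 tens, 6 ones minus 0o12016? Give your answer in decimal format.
Convert 3 thousands, 6 hundreds, 3 tens, 6 ones (place-value notation) → 3×1000 + 6×100 + 3×10 + 6 = 3636 (decimal)
Convert 0o12016 (octal) → 1×4096 + 2×512 + 1×8 + 6 = 5134 (decimal)
Compute 3636 - 5134 = -1498
-1498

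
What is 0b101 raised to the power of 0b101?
Convert 0b101 (binary) → 4 + 1 = 5 (decimal)
Convert 0b101 (binary) → 4 + 1 = 5 (decimal)
Compute 5 ^ 5 = 3125
3125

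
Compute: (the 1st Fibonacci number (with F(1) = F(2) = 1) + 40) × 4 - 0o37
Convert the 1st Fibonacci number (with F(1) = F(2) = 1) (Fibonacci index) → 1 (decimal)
Convert 0o37 (octal) → 3×8 + 7 = 31 (decimal)
Expression in decimal: (1 + 40) × 4 - 31
Parentheses first: 1 + 40 = 41
Multiply: 41 × 4 = 164
Subtract: 164 - 31 = 133
133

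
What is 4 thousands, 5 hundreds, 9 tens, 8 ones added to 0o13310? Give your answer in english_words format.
Convert 4 thousands, 5 hundreds, 9 tens, 8 ones (place-value notation) → 4×1000 + 5×100 + 9×10 + 8 = 4598 (decimal)
Convert 0o13310 (octal) → 1×4096 + 3×512 + 3×64 + 1×8 = 5832 (decimal)
Compute 4598 + 5832 = 10430
Convert 10430 (decimal) → 10430 = 10×1000 + 4×100 + 30 → ten thousand four hundred thirty (English words)
ten thousand four hundred thirty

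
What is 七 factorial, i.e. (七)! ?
Convert 七 (Chinese numeral) → 7 (decimal)
Compute 7! = 5040
5040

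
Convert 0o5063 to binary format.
Convert 0o5063 (octal) → 5×512 + 6×8 + 3 = 2611 (decimal)
Convert 2611 (decimal) → 2611 = 2048 + 512 + 32 + 16 + 2 + 1 → 0b101000110011 (binary)
0b101000110011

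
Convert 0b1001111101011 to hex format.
Convert 0b1001111101011 (binary) → 4096 + 512 + 256 + 128 + 64 + 32 + 8 + 2 + 1 = 5099 (decimal)
Convert 5099 (decimal) → 5099 = 1×4096 + 3×256 + 14×16 + 11 → 0x13EB (hexadecimal)
0x13EB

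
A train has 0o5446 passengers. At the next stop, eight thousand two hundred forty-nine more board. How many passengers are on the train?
Convert 0o5446 (octal) → 5×512 + 4×64 + 4×8 + 6 = 2854 (decimal)
Convert eight thousand two hundred forty-nine (English words) → 8×1000 + 2×100 + 49 = 8249 (decimal)
Compute 2854 + 8249 = 11103
11103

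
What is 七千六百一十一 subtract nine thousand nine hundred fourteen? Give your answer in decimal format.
Convert 七千六百一十一 (Chinese numeral) → 7×1000 + 6×100 + 1×10 + 1 = 7611 (decimal)
Convert nine thousand nine hundred fourteen (English words) → 9×1000 + 9×100 + 14 = 9914 (decimal)
Compute 7611 - 9914 = -2303
-2303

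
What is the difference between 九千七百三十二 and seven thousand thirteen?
Convert 九千七百三十二 (Chinese numeral) → 9×1000 + 7×100 + 3×10 + 2 = 9732 (decimal)
Convert seven thousand thirteen (English words) → 7×1000 + 13 = 7013 (decimal)
Difference: |9732 - 7013| = 2719
2719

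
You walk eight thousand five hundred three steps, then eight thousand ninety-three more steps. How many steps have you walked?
Convert eight thousand five hundred three (English words) → 8×1000 + 5×100 + 3 = 8503 (decimal)
Convert eight thousand ninety-three (English words) → 8×1000 + 93 = 8093 (decimal)
Compute 8503 + 8093 = 16596
16596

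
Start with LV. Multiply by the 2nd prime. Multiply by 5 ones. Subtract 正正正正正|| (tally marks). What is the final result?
Convert LV (Roman numeral) → 50 + 5 = 55 (decimal)
Start: 55
Convert the 2nd prime (prime index) → 3 (decimal)
55 × 3 = 165
Convert 5 ones (place-value notation) → 5 (decimal)
165 × 5 = 825
Convert 正正正正正|| (tally marks) → 5 + 5 + 5 + 5 + 5 + 2 = 27 (decimal)
825 - 27 = 798
798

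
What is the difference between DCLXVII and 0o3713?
Convert DCLXVII (Roman numeral) → 500 + 100 + 50 + 10 + 5 + 1 + 1 = 667 (decimal)
Convert 0o3713 (octal) → 3×512 + 7×64 + 1×8 + 3 = 1995 (decimal)
Difference: |667 - 1995| = 1328
1328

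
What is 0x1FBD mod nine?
Convert 0x1FBD (hexadecimal) → 1×4096 + 15×256 + 11×16 + 13 = 8125 (decimal)
Convert nine (English words) → 9 (decimal)
Compute 8125 mod 9 = 7
7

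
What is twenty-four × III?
Convert twenty-four (English words) → 24 (decimal)
Convert III (Roman numeral) → 1 + 1 + 1 = 3 (decimal)
Compute 24 × 3 = 72
72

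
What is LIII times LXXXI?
Convert LIII (Roman numeral) → 50 + 1 + 1 + 1 = 53 (decimal)
Convert LXXXI (Roman numeral) → 50 + 10 + 10 + 10 + 1 = 81 (decimal)
Compute 53 × 81 = 4293
4293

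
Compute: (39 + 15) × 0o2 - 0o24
Convert 0o2 (octal) → 2 (decimal)
Convert 0o24 (octal) → 2×8 + 4 = 20 (decimal)
Expression in decimal: (39 + 15) × 2 - 20
Parentheses first: 39 + 15 = 54
Multiply: 54 × 2 = 108
Subtract: 108 - 20 = 88
88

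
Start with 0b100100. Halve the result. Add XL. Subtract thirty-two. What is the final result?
Convert 0b100100 (binary) → 32 + 4 = 36 (decimal)
Start: 36
36 ÷ 2 = 18
Convert XL (Roman numeral) → 40 (decimal)
18 + 40 = 58
Convert thirty-two (English words) → 32 (decimal)
58 - 32 = 26
26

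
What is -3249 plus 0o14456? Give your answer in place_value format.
Convert 0o14456 (octal) → 1×4096 + 4×512 + 4×64 + 5×8 + 6 = 6446 (decimal)
Compute -3249 + 6446 = 3197
Convert 3197 (decimal) → 3197 = 3×1000 + 1×100 + 9×10 + 7 → 3 thousands, 1 hundred, 9 tens, 7 ones (place-value notation)
3 thousands, 1 hundred, 9 tens, 7 ones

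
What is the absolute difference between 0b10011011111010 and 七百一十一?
Convert 0b10011011111010 (binary) → 8192 + 1024 + 512 + 128 + 64 + 32 + 16 + 8 + 2 = 9978 (decimal)
Convert 七百一十一 (Chinese numeral) → 7×100 + 1×10 + 1 = 711 (decimal)
Compute |9978 - 711| = 9267
9267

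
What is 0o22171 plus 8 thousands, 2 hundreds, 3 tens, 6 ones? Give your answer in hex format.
Convert 0o22171 (octal) → 2×4096 + 2×512 + 1×64 + 7×8 + 1 = 9337 (decimal)
Convert 8 thousands, 2 hundreds, 3 tens, 6 ones (place-value notation) → 8×1000 + 2×100 + 3×10 + 6 = 8236 (decimal)
Compute 9337 + 8236 = 17573
Convert 17573 (decimal) → 17573 = 4×4096 + 4×256 + 10×16 + 5 → 0x44A5 (hexadecimal)
0x44A5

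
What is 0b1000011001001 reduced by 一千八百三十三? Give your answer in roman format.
Convert 0b1000011001001 (binary) → 4096 + 128 + 64 + 8 + 1 = 4297 (decimal)
Convert 一千八百三十三 (Chinese numeral) → 1×1000 + 8×100 + 3×10 + 3 = 1833 (decimal)
Compute 4297 - 1833 = 2464
Convert 2464 (decimal) → 2464 = 1000 + 1000 + 400 + 50 + 10 + 4 → MMCDLXIV (Roman numeral)
MMCDLXIV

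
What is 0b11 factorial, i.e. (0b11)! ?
Convert 0b11 (binary) → 2 + 1 = 3 (decimal)
Compute 3! = 6
6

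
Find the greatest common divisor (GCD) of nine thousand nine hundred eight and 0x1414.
Convert nine thousand nine hundred eight (English words) → 9×1000 + 9×100 + 8 = 9908 (decimal)
Convert 0x1414 (hexadecimal) → 1×4096 + 4×256 + 1×16 + 4 = 5140 (decimal)
Compute gcd(9908, 5140) = 4
4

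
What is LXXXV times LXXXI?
Convert LXXXV (Roman numeral) → 50 + 10 + 10 + 10 + 5 = 85 (decimal)
Convert LXXXI (Roman numeral) → 50 + 10 + 10 + 10 + 1 = 81 (decimal)
Compute 85 × 81 = 6885
6885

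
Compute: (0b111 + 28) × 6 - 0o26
Convert 0b111 (binary) → 4 + 2 + 1 = 7 (decimal)
Convert 0o26 (octal) → 2×8 + 6 = 22 (decimal)
Expression in decimal: (7 + 28) × 6 - 22
Parentheses first: 7 + 28 = 35
Multiply: 35 × 6 = 210
Subtract: 210 - 22 = 188
188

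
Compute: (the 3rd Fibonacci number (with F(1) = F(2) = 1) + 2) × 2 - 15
Convert the 3rd Fibonacci number (with F(1) = F(2) = 1) (Fibonacci index) → 1, 1, 2 → 2 (decimal)
Expression in decimal: (2 + 2) × 2 - 15
Parentheses first: 2 + 2 = 4
Multiply: 4 × 2 = 8
Subtract: 8 - 15 = -7
-7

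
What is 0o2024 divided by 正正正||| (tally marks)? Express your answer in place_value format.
Convert 0o2024 (octal) → 2×512 + 2×8 + 4 = 1044 (decimal)
Convert 正正正||| (tally marks) → 5 + 5 + 5 + 3 = 18 (decimal)
Compute 1044 ÷ 18 = 58
Convert 58 (decimal) → 58 = 5×10 + 8 → 5 tens, 8 ones (place-value notation)
5 tens, 8 ones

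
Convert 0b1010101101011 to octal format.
Convert 0b1010101101011 (binary) → 4096 + 1024 + 256 + 64 + 32 + 8 + 2 + 1 = 5483 (decimal)
Convert 5483 (decimal) → 5483 = 1×4096 + 2×512 + 5×64 + 5×8 + 3 → 0o12553 (octal)
0o12553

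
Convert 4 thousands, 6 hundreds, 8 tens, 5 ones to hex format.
Convert 4 thousands, 6 hundreds, 8 tens, 5 ones (place-value notation) → 4×1000 + 6×100 + 8×10 + 5 = 4685 (decimal)
Convert 4685 (decimal) → 4685 = 1×4096 + 2×256 + 4×16 + 13 → 0x124D (hexadecimal)
0x124D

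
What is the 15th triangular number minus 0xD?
The 15th triangular number = 15×16/2 = 120
Convert 0xD (hexadecimal) → 13 (decimal)
Compute 120 - 13 = 107
107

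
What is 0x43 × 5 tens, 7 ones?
Convert 0x43 (hexadecimal) → 4×16 + 3 = 67 (decimal)
Convert 5 tens, 7 ones (place-value notation) → 5×10 + 7 = 57 (decimal)
Compute 67 × 57 = 3819
3819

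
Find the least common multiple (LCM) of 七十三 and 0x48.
Convert 七十三 (Chinese numeral) → 7×10 + 3 = 73 (decimal)
Convert 0x48 (hexadecimal) → 4×16 + 8 = 72 (decimal)
Compute lcm(73, 72) = 5256
5256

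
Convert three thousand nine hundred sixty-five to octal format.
Convert three thousand nine hundred sixty-five (English words) → 3×1000 + 9×100 + 65 = 3965 (decimal)
Convert 3965 (decimal) → 3965 = 7×512 + 5×64 + 7×8 + 5 → 0o7575 (octal)
0o7575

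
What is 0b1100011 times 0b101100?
Convert 0b1100011 (binary) → 64 + 32 + 2 + 1 = 99 (decimal)
Convert 0b101100 (binary) → 32 + 8 + 4 = 44 (decimal)
Compute 99 × 44 = 4356
4356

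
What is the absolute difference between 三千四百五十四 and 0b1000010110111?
Convert 三千四百五十四 (Chinese numeral) → 3×1000 + 4×100 + 5×10 + 4 = 3454 (decimal)
Convert 0b1000010110111 (binary) → 4096 + 128 + 32 + 16 + 4 + 2 + 1 = 4279 (decimal)
Compute |3454 - 4279| = 825
825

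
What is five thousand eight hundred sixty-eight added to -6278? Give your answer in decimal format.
Convert five thousand eight hundred sixty-eight (English words) → 5×1000 + 8×100 + 68 = 5868 (decimal)
Compute 5868 + -6278 = -410
-410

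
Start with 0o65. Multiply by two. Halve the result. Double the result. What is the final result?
Convert 0o65 (octal) → 6×8 + 5 = 53 (decimal)
Start: 53
Convert two (English words) → 2 (decimal)
53 × 2 = 106
106 ÷ 2 = 53
53 × 2 = 106
106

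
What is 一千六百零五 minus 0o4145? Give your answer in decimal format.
Convert 一千六百零五 (Chinese numeral) → 1×1000 + 6×100 + 5 = 1605 (decimal)
Convert 0o4145 (octal) → 4×512 + 1×64 + 4×8 + 5 = 2149 (decimal)
Compute 1605 - 2149 = -544
-544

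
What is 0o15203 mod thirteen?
Convert 0o15203 (octal) → 1×4096 + 5×512 + 2×64 + 3 = 6787 (decimal)
Convert thirteen (English words) → 13 (decimal)
Compute 6787 mod 13 = 1
1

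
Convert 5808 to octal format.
Convert 5808 (decimal) → 5808 = 1×4096 + 3×512 + 2×64 + 6×8 → 0o13260 (octal)
0o13260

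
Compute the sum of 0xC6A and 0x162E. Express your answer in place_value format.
Convert 0xC6A (hexadecimal) → 12×256 + 6×16 + 10 = 3178 (decimal)
Convert 0x162E (hexadecimal) → 1×4096 + 6×256 + 2×16 + 14 = 5678 (decimal)
Compute 3178 + 5678 = 8856
Convert 8856 (decimal) → 8856 = 8×1000 + 8×100 + 5×10 + 6 → 8 thousands, 8 hundreds, 5 tens, 6 ones (place-value notation)
8 thousands, 8 hundreds, 5 tens, 6 ones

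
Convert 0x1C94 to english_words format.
Convert 0x1C94 (hexadecimal) → 1×4096 + 12×256 + 9×16 + 4 = 7316 (decimal)
Convert 7316 (decimal) → 7316 = 7×1000 + 3×100 + 16 → seven thousand three hundred sixteen (English words)
seven thousand three hundred sixteen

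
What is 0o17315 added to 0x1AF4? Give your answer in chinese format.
Convert 0o17315 (octal) → 1×4096 + 7×512 + 3×64 + 1×8 + 5 = 7885 (decimal)
Convert 0x1AF4 (hexadecimal) → 1×4096 + 10×256 + 15×16 + 4 = 6900 (decimal)
Compute 7885 + 6900 = 14785
Convert 14785 (decimal) → 14785 = 1×10000 + 4×1000 + 7×100 + 8×10 + 5 → 一万四千七百八十五 (Chinese numeral)
一万四千七百八十五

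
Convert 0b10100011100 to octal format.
Convert 0b10100011100 (binary) → 1024 + 256 + 16 + 8 + 4 = 1308 (decimal)
Convert 1308 (decimal) → 1308 = 2×512 + 4×64 + 3×8 + 4 → 0o2434 (octal)
0o2434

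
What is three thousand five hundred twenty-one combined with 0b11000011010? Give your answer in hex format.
Convert three thousand five hundred twenty-one (English words) → 3×1000 + 5×100 + 21 = 3521 (decimal)
Convert 0b11000011010 (binary) → 1024 + 512 + 16 + 8 + 2 = 1562 (decimal)
Compute 3521 + 1562 = 5083
Convert 5083 (decimal) → 5083 = 1×4096 + 3×256 + 13×16 + 11 → 0x13DB (hexadecimal)
0x13DB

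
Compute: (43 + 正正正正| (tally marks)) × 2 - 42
Convert 正正正正| (tally marks) → 5 + 5 + 5 + 5 + 1 = 21 (decimal)
Expression in decimal: (43 + 21) × 2 - 42
Parentheses first: 43 + 21 = 64
Multiply: 64 × 2 = 128
Subtract: 128 - 42 = 86
86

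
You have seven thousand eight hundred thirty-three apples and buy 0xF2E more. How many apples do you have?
Convert seven thousand eight hundred thirty-three (English words) → 7×1000 + 8×100 + 33 = 7833 (decimal)
Convert 0xF2E (hexadecimal) → 15×256 + 2×16 + 14 = 3886 (decimal)
Compute 7833 + 3886 = 11719
11719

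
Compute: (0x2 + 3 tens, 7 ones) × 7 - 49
Convert 0x2 (hexadecimal) → 2 (decimal)
Convert 3 tens, 7 ones (place-value notation) → 3×10 + 7 = 37 (decimal)
Expression in decimal: (2 + 37) × 7 - 49
Parentheses first: 2 + 37 = 39
Multiply: 39 × 7 = 273
Subtract: 273 - 49 = 224
224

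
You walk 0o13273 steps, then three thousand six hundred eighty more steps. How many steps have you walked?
Convert 0o13273 (octal) → 1×4096 + 3×512 + 2×64 + 7×8 + 3 = 5819 (decimal)
Convert three thousand six hundred eighty (English words) → 3×1000 + 6×100 + 80 = 3680 (decimal)
Compute 5819 + 3680 = 9499
9499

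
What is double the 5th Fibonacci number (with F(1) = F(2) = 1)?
The 5th Fibonacci number (with F(1) = F(2) = 1): 1, 1, 2, 3, 5 → 5
Compute 5 × 2 = 10
10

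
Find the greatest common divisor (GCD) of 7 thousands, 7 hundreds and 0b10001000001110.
Convert 7 thousands, 7 hundreds (place-value notation) → 7×1000 + 7×100 = 7700 (decimal)
Convert 0b10001000001110 (binary) → 8192 + 512 + 8 + 4 + 2 = 8718 (decimal)
Compute gcd(7700, 8718) = 2
2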